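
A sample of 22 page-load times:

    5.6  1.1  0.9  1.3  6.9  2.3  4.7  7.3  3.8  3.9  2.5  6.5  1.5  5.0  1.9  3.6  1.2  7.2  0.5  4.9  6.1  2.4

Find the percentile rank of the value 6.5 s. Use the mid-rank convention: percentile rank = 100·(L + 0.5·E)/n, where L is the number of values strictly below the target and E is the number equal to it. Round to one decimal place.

84.1

Sorted: 0.5, 0.9, 1.1, 1.2, 1.3, 1.5, 1.9, 2.3, 2.4, 2.5, 3.6, 3.8, 3.9, 4.7, 4.9, 5.0, 5.6, 6.1, 6.5, 6.9, 7.2, 7.3.
Count below 6.5: L = 18; count equal: E = 1; n = 22.
Percentile rank = 100·(18 + 0.5·1)/22 = 100·18.5/22 = 84.09.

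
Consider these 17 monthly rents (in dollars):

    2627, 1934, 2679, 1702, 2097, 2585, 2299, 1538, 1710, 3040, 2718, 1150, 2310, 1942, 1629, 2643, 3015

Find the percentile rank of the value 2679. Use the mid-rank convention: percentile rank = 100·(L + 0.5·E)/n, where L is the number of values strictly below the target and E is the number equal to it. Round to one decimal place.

Sorted: 1150, 1538, 1629, 1702, 1710, 1934, 1942, 2097, 2299, 2310, 2585, 2627, 2643, 2679, 2718, 3015, 3040.
Count below 2679: L = 13; count equal: E = 1; n = 17.
Percentile rank = 100·(13 + 0.5·1)/17 = 100·13.5/17 = 79.41.

79.4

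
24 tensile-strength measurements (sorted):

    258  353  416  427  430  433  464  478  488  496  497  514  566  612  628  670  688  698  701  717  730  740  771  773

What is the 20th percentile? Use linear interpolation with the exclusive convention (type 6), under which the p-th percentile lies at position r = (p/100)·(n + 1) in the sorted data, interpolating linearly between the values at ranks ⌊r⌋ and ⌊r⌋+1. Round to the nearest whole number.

430

n = 24.
r = (20/100)·(24 + 1) = 5.
r is an integer, so P20 is the value at rank 5: 430.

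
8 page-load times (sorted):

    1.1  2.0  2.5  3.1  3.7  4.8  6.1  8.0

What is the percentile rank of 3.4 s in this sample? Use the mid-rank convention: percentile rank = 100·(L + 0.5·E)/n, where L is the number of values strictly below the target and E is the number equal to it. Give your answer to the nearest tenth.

Count below 3.4: L = 4; count equal: E = 0; n = 8.
Percentile rank = 100·(4 + 0.5·0)/8 = 100·4/8 = 50.

50.0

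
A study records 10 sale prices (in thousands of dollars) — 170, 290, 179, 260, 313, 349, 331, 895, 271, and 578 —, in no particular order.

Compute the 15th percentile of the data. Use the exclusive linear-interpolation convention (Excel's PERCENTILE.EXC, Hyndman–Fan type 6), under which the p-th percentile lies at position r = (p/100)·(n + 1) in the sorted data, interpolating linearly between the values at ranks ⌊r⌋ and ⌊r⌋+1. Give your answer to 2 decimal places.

Sorted: 170, 179, 260, 271, 290, 313, 331, 349, 578, 895.
n = 10.
r = (15/100)·(10 + 1) = 1.65.
Rank 1 is 170 and rank 2 is 179.
Interpolate: 170 + 0.65·(179 − 170) = 170 + 0.65·9 = 175.85.

175.85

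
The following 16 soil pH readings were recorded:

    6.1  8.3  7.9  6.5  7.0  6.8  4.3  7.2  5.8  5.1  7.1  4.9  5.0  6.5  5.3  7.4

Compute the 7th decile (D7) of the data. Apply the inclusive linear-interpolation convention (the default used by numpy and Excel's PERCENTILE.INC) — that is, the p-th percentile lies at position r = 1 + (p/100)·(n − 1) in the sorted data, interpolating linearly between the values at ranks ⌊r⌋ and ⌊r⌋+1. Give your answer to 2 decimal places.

7.05

Sorted: 4.3, 4.9, 5.0, 5.1, 5.3, 5.8, 6.1, 6.5, 6.5, 6.8, 7.0, 7.1, 7.2, 7.4, 7.9, 8.3.
n = 16.
r = 1 + (70/100)·(16 − 1) = 1 + 10.5 = 11.5.
Rank 11 is 7.0 and rank 12 is 7.1.
Interpolate: 7.0 + 0.5·(7.1 − 7.0) = 7.0 + 0.5·0.1 = 7.05.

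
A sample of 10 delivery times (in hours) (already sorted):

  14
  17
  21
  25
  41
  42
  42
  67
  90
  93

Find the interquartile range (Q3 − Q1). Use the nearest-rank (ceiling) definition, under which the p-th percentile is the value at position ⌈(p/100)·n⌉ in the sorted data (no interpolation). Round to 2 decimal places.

46.00

n = 10.
P25: rank ⌈25/100·10⌉ = 3 → 21.
P75: rank ⌈75/100·10⌉ = 8 → 67.
Difference: 67 − 21 = 46.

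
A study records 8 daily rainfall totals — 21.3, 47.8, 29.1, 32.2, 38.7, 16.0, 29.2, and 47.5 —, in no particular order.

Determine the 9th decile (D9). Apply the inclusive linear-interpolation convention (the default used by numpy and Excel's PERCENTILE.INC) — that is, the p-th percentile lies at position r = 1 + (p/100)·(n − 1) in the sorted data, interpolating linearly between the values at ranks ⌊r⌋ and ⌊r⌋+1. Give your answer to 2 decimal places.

Sorted: 16.0, 21.3, 29.1, 29.2, 32.2, 38.7, 47.5, 47.8.
n = 8.
r = 1 + (90/100)·(8 − 1) = 1 + 6.3 = 7.3.
Rank 7 is 47.5 and rank 8 is 47.8.
Interpolate: 47.5 + 0.3·(47.8 − 47.5) = 47.5 + 0.3·0.3 = 47.59.

47.59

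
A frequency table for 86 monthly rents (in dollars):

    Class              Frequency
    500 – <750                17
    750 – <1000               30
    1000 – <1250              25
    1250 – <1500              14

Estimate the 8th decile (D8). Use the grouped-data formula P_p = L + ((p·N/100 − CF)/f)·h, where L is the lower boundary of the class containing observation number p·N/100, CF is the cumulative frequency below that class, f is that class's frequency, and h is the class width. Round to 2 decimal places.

N = 86; target position k = 80/100 · 86 = 68.8.
Cumulative frequencies: 17, 47, 72, 86.
Observation 68.8 falls in the class 1000 – <1250.
L = 1000, CF = 47, f = 25, h = 250.
P80 = 1000 + ((68.8 − 47)/25)·250 = 1000 + 218 = 1218.

1218.00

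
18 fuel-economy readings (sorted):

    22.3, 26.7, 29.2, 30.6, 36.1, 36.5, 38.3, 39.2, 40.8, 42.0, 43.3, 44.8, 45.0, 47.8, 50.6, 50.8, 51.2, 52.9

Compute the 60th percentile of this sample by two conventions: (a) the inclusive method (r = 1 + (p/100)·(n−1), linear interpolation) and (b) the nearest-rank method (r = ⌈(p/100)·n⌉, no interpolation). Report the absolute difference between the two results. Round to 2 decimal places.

0.30

n = 18.
(a) r = 11.2; between ranks 11 (43.3) and 12 (44.8): 43.6.
(b) the nearest-rank method: rank 11 → 43.3.
|43.6 − 43.3| = 0.3.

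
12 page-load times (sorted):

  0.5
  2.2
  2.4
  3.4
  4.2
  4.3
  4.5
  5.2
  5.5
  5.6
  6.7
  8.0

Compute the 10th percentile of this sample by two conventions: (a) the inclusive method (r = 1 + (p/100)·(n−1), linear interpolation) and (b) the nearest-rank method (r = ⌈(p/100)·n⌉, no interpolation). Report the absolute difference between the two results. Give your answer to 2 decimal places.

n = 12.
(a) r = 2.1; between ranks 2 (2.2) and 3 (2.4): 2.22.
(b) the nearest-rank method: rank 2 → 2.2.
|2.22 − 2.2| = 0.02.

0.02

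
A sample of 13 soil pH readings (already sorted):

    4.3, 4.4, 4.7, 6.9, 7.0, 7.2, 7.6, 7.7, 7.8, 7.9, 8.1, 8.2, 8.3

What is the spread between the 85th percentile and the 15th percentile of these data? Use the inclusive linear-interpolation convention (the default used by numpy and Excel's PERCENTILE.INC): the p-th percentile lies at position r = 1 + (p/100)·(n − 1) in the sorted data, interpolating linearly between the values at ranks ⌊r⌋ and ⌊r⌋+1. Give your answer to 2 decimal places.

n = 13.
P15: r = 2.8; ranks 2–3 are 4.4, 4.7; interpolating gives 4.64.
P85: r = 11.2; ranks 11–12 are 8.1, 8.2; interpolating gives 8.12.
Difference: 8.12 − 4.64 = 3.48.

3.48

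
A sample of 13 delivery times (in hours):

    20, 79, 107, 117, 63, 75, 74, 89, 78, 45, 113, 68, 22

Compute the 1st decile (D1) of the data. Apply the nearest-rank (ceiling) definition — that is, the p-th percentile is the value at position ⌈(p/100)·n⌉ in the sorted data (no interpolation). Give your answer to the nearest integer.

Sorted: 20, 22, 45, 63, 68, 74, 75, 78, 79, 89, 107, 113, 117.
n = 13.
Position = ⌈10/100 · 13⌉ = ⌈1.3⌉ = 2.
The value at rank 2 is 22.

22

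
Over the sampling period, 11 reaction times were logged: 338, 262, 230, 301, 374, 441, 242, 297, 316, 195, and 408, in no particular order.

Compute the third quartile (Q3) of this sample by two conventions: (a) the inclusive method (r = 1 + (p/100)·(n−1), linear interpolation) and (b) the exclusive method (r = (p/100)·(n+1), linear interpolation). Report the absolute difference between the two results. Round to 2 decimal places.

Sorted: 195, 230, 242, 262, 297, 301, 316, 338, 374, 408, 441.
n = 11.
(a) r = 8.5; between ranks 8 (338) and 9 (374): 356.
(b) r = 9 → value at rank 9 = 374.
|356 − 374| = 18.

18.00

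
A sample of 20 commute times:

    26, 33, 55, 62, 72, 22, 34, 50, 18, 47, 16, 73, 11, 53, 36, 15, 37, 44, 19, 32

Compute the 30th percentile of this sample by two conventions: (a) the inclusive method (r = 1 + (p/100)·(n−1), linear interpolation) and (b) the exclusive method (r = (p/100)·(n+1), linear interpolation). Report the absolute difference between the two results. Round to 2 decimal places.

Sorted: 11, 15, 16, 18, 19, 22, 26, 32, 33, 34, 36, 37, 44, 47, 50, 53, 55, 62, 72, 73.
n = 20.
(a) r = 6.7; between ranks 6 (22) and 7 (26): 24.8.
(b) r = 6.3; between ranks 6 (22) and 7 (26): 23.2.
|24.8 − 23.2| = 1.6.

1.60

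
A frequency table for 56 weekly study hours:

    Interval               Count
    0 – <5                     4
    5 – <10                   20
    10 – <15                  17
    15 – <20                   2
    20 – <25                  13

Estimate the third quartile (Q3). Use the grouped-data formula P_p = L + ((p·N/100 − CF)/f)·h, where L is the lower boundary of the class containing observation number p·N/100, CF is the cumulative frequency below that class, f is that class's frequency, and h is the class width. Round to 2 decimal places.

N = 56; target position k = 75/100 · 56 = 42.
Cumulative frequencies: 4, 24, 41, 43, 56.
Observation 42 falls in the class 15 – <20.
L = 15, CF = 41, f = 2, h = 5.
P75 = 15 + ((42 − 41)/2)·5 = 15 + 2.5 = 17.5.

17.50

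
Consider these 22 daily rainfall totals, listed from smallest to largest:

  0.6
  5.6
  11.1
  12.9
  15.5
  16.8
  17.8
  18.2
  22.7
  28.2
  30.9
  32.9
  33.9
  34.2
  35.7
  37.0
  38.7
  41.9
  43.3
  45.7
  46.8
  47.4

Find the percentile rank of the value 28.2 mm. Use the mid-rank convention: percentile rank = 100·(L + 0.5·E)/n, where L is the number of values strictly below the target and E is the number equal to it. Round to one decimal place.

Count below 28.2: L = 9; count equal: E = 1; n = 22.
Percentile rank = 100·(9 + 0.5·1)/22 = 100·9.5/22 = 43.18.

43.2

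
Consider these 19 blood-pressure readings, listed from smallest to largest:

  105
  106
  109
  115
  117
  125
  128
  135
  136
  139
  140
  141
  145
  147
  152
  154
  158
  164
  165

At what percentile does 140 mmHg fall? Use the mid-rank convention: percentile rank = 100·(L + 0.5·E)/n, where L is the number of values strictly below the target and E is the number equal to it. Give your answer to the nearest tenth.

Count below 140: L = 10; count equal: E = 1; n = 19.
Percentile rank = 100·(10 + 0.5·1)/19 = 100·10.5/19 = 55.26.

55.3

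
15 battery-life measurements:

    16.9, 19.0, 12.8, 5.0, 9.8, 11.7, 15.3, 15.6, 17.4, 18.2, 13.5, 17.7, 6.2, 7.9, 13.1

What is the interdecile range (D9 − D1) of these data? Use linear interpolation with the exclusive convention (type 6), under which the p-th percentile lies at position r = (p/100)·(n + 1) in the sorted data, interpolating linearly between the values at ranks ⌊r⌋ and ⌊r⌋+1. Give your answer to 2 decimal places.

12.80

Sorted: 5.0, 6.2, 7.9, 9.8, 11.7, 12.8, 13.1, 13.5, 15.3, 15.6, 16.9, 17.4, 17.7, 18.2, 19.0.
n = 15.
P10: r = 1.6; ranks 1–2 are 5.0, 6.2; interpolating gives 5.72.
P90: r = 14.4; ranks 14–15 are 18.2, 19.0; interpolating gives 18.52.
Difference: 18.52 − 5.72 = 12.8.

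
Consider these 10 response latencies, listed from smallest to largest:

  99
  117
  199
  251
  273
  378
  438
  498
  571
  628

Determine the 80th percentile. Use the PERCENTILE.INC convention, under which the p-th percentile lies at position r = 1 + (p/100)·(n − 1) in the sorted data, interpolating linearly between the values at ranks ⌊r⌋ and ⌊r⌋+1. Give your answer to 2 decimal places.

512.60

n = 10.
r = 1 + (80/100)·(10 − 1) = 1 + 7.2 = 8.2.
Rank 8 is 498 and rank 9 is 571.
Interpolate: 498 + 0.2·(571 − 498) = 498 + 0.2·73 = 512.6.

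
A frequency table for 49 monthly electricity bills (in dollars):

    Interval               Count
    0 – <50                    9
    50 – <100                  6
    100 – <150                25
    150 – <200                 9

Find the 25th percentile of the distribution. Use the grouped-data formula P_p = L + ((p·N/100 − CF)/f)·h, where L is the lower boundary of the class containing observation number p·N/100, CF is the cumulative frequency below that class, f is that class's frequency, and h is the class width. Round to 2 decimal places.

N = 49; target position k = 25/100 · 49 = 12.25.
Cumulative frequencies: 9, 15, 40, 49.
Observation 12.25 falls in the class 50 – <100.
L = 50, CF = 9, f = 6, h = 50.
P25 = 50 + ((12.25 − 9)/6)·50 = 50 + 27.0833 = 77.0833.

77.08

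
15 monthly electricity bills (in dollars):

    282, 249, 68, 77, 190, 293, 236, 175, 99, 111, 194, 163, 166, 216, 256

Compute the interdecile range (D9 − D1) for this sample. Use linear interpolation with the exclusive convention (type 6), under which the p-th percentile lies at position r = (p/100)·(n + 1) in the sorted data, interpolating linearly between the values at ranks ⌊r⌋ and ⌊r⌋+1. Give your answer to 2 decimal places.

Sorted: 68, 77, 99, 111, 163, 166, 175, 190, 194, 216, 236, 249, 256, 282, 293.
n = 15.
P10: r = 1.6; ranks 1–2 are 68, 77; interpolating gives 73.4.
P90: r = 14.4; ranks 14–15 are 282, 293; interpolating gives 286.4.
Difference: 286.4 − 73.4 = 213.

213.00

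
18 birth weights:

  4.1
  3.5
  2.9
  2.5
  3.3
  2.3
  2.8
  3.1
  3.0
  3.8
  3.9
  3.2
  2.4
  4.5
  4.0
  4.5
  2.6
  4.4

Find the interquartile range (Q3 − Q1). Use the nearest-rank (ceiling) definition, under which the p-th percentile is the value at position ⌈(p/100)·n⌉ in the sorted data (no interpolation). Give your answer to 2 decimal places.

Sorted: 2.3, 2.4, 2.5, 2.6, 2.8, 2.9, 3.0, 3.1, 3.2, 3.3, 3.5, 3.8, 3.9, 4.0, 4.1, 4.4, 4.5, 4.5.
n = 18.
P25: rank ⌈25/100·18⌉ = 5 → 2.8.
P75: rank ⌈75/100·18⌉ = 14 → 4.
Difference: 4 − 2.8 = 1.2.

1.20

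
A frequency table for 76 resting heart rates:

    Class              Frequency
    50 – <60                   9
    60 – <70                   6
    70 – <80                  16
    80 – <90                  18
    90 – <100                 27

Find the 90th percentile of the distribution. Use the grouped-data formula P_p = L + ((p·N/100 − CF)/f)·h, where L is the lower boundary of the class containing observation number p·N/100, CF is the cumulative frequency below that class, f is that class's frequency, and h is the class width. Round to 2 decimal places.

97.19

N = 76; target position k = 90/100 · 76 = 68.4.
Cumulative frequencies: 9, 15, 31, 49, 76.
Observation 68.4 falls in the class 90 – <100.
L = 90, CF = 49, f = 27, h = 10.
P90 = 90 + ((68.4 − 49)/27)·10 = 90 + 7.18519 = 97.1852.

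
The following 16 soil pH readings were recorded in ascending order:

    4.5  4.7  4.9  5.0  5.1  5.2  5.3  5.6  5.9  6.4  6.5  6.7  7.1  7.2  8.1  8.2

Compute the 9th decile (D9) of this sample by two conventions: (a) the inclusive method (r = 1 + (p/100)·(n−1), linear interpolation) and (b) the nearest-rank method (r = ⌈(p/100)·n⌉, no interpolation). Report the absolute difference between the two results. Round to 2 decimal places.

0.45

n = 16.
(a) r = 14.5; between ranks 14 (7.2) and 15 (8.1): 7.65.
(b) the nearest-rank method: rank 15 → 8.1.
|7.65 − 8.1| = 0.45.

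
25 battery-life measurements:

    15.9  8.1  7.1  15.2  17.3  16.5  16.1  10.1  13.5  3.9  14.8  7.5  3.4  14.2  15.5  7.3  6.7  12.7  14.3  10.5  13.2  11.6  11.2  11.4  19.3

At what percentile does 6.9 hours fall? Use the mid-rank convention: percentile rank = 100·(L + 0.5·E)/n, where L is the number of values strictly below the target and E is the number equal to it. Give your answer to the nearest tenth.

12.0

Sorted: 3.4, 3.9, 6.7, 7.1, 7.3, 7.5, 8.1, 10.1, 10.5, 11.2, 11.4, 11.6, 12.7, 13.2, 13.5, 14.2, 14.3, 14.8, 15.2, 15.5, 15.9, 16.1, 16.5, 17.3, 19.3.
Count below 6.9: L = 3; count equal: E = 0; n = 25.
Percentile rank = 100·(3 + 0.5·0)/25 = 100·3/25 = 12.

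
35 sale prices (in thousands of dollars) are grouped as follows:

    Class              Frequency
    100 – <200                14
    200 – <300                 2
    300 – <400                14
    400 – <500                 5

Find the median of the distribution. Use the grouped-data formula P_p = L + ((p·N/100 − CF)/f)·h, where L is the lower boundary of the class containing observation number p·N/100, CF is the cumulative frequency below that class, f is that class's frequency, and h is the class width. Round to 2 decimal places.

310.71

N = 35; target position k = 50/100 · 35 = 17.5.
Cumulative frequencies: 14, 16, 30, 35.
Observation 17.5 falls in the class 300 – <400.
L = 300, CF = 16, f = 14, h = 100.
P50 = 300 + ((17.5 − 16)/14)·100 = 300 + 10.7143 = 310.714.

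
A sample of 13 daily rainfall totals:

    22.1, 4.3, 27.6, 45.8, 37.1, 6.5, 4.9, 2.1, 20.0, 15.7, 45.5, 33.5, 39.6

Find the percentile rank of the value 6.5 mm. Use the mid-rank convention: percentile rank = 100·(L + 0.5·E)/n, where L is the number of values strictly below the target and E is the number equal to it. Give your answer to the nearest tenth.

Sorted: 2.1, 4.3, 4.9, 6.5, 15.7, 20.0, 22.1, 27.6, 33.5, 37.1, 39.6, 45.5, 45.8.
Count below 6.5: L = 3; count equal: E = 1; n = 13.
Percentile rank = 100·(3 + 0.5·1)/13 = 100·3.5/13 = 26.92.

26.9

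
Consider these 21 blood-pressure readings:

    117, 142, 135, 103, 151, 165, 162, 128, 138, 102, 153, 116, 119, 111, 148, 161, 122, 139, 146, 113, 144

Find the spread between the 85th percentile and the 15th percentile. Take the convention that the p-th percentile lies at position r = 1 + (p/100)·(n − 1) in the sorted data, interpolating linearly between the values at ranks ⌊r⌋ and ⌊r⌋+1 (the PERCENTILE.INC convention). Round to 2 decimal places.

Sorted: 102, 103, 111, 113, 116, 117, 119, 122, 128, 135, 138, 139, 142, 144, 146, 148, 151, 153, 161, 162, 165.
n = 21.
P15: r = 4 (integer) → 113.
P85: r = 18 (integer) → 153.
Difference: 153 − 113 = 40.

40.00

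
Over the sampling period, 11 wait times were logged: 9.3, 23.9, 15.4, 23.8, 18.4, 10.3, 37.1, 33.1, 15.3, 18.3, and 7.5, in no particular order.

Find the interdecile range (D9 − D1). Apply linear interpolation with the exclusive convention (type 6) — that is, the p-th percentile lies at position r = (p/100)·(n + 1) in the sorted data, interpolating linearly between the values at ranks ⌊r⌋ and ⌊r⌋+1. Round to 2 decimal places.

28.44

Sorted: 7.5, 9.3, 10.3, 15.3, 15.4, 18.3, 18.4, 23.8, 23.9, 33.1, 37.1.
n = 11.
P10: r = 1.2; ranks 1–2 are 7.5, 9.3; interpolating gives 7.86.
P90: r = 10.8; ranks 10–11 are 33.1, 37.1; interpolating gives 36.3.
Difference: 36.3 − 7.86 = 28.44.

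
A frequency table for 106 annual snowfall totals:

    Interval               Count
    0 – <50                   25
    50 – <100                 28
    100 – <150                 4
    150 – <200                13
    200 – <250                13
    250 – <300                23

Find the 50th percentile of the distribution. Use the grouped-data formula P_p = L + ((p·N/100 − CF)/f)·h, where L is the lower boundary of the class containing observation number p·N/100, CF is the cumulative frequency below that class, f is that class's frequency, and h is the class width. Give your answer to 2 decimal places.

100.00

N = 106; target position k = 50/100 · 106 = 53.
Cumulative frequencies: 25, 53, 57, 70, 83, 106.
Observation 53 falls in the class 50 – <100.
L = 50, CF = 25, f = 28, h = 50.
P50 = 50 + ((53 − 25)/28)·50 = 50 + 50 = 100.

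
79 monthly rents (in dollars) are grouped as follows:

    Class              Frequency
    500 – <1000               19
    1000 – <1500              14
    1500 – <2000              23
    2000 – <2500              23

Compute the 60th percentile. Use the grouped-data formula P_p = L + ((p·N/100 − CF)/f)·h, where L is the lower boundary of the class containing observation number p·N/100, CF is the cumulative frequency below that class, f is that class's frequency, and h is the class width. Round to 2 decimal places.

1813.04

N = 79; target position k = 60/100 · 79 = 47.4.
Cumulative frequencies: 19, 33, 56, 79.
Observation 47.4 falls in the class 1500 – <2000.
L = 1500, CF = 33, f = 23, h = 500.
P60 = 1500 + ((47.4 − 33)/23)·500 = 1500 + 313.043 = 1813.04.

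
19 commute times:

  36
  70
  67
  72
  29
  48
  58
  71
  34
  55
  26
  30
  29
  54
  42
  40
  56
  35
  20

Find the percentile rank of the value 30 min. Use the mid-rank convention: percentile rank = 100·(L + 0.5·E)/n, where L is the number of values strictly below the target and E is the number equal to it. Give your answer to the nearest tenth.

Sorted: 20, 26, 29, 29, 30, 34, 35, 36, 40, 42, 48, 54, 55, 56, 58, 67, 70, 71, 72.
Count below 30: L = 4; count equal: E = 1; n = 19.
Percentile rank = 100·(4 + 0.5·1)/19 = 100·4.5/19 = 23.68.

23.7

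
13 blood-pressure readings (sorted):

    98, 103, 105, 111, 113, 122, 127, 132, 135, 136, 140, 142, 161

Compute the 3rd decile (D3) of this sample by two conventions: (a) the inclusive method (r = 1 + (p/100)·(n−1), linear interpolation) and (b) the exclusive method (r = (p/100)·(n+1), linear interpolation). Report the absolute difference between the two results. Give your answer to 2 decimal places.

0.80

n = 13.
(a) r = 4.6; between ranks 4 (111) and 5 (113): 112.2.
(b) r = 4.2; between ranks 4 (111) and 5 (113): 111.4.
|112.2 − 111.4| = 0.8.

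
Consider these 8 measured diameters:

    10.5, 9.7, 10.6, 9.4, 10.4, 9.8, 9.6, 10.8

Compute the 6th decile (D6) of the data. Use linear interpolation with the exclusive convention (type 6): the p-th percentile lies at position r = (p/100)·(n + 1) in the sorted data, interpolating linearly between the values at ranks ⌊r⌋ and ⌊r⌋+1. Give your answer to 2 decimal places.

Sorted: 9.4, 9.6, 9.7, 9.8, 10.4, 10.5, 10.6, 10.8.
n = 8.
r = (60/100)·(8 + 1) = 5.4.
Rank 5 is 10.4 and rank 6 is 10.5.
Interpolate: 10.4 + 0.4·(10.5 − 10.4) = 10.4 + 0.4·0.1 = 10.44.

10.44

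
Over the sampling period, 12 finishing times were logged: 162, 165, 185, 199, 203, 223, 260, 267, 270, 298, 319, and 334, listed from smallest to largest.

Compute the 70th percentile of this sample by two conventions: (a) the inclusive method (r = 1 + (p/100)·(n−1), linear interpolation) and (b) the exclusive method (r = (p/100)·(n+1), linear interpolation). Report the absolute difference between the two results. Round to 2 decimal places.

3.70

n = 12.
(a) r = 8.7; between ranks 8 (267) and 9 (270): 269.1.
(b) r = 9.1; between ranks 9 (270) and 10 (298): 272.8.
|269.1 − 272.8| = 3.7.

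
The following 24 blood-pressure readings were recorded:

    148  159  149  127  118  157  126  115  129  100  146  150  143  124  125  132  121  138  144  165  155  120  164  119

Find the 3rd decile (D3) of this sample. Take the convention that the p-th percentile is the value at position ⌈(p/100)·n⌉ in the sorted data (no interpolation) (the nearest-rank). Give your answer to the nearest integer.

125

Sorted: 100, 115, 118, 119, 120, 121, 124, 125, 126, 127, 129, 132, 138, 143, 144, 146, 148, 149, 150, 155, 157, 159, 164, 165.
n = 24.
Position = ⌈30/100 · 24⌉ = ⌈7.2⌉ = 8.
The value at rank 8 is 125.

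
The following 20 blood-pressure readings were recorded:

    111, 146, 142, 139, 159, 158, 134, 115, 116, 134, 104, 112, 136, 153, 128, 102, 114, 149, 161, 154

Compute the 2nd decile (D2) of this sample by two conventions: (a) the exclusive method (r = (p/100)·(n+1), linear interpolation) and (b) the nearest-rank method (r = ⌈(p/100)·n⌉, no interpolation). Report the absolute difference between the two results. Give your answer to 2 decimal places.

Sorted: 102, 104, 111, 112, 114, 115, 116, 128, 134, 134, 136, 139, 142, 146, 149, 153, 154, 158, 159, 161.
n = 20.
(a) r = 4.2; between ranks 4 (112) and 5 (114): 112.4.
(b) the nearest-rank method: rank 4 → 112.
|112.4 − 112| = 0.4.

0.40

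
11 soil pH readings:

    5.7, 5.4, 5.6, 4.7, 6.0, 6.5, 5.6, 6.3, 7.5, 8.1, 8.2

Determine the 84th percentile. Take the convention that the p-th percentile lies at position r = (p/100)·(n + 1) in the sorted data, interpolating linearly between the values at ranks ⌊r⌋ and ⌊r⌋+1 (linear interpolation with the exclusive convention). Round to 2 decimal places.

Sorted: 4.7, 5.4, 5.6, 5.6, 5.7, 6.0, 6.3, 6.5, 7.5, 8.1, 8.2.
n = 11.
r = (84/100)·(11 + 1) = 10.08.
Rank 10 is 8.1 and rank 11 is 8.2.
Interpolate: 8.1 + 0.08·(8.2 − 8.1) = 8.1 + 0.08·0.1 = 8.108.

8.11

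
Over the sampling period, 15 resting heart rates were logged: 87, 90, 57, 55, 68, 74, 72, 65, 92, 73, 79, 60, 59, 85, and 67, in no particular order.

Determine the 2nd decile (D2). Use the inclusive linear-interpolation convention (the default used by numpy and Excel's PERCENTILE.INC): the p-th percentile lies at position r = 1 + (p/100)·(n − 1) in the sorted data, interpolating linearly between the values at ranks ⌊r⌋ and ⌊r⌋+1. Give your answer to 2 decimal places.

59.80

Sorted: 55, 57, 59, 60, 65, 67, 68, 72, 73, 74, 79, 85, 87, 90, 92.
n = 15.
r = 1 + (20/100)·(15 − 1) = 1 + 2.8 = 3.8.
Rank 3 is 59 and rank 4 is 60.
Interpolate: 59 + 0.8·(60 − 59) = 59 + 0.8·1 = 59.8.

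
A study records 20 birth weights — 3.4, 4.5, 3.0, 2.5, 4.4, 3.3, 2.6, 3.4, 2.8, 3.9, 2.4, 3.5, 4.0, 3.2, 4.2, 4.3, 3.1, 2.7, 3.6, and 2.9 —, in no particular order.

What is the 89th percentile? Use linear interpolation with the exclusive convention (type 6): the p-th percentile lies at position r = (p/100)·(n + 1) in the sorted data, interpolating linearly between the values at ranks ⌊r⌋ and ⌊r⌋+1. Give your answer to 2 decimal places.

Sorted: 2.4, 2.5, 2.6, 2.7, 2.8, 2.9, 3.0, 3.1, 3.2, 3.3, 3.4, 3.4, 3.5, 3.6, 3.9, 4.0, 4.2, 4.3, 4.4, 4.5.
n = 20.
r = (89/100)·(20 + 1) = 18.69.
Rank 18 is 4.3 and rank 19 is 4.4.
Interpolate: 4.3 + 0.69·(4.4 − 4.3) = 4.3 + 0.69·0.1 = 4.369.

4.37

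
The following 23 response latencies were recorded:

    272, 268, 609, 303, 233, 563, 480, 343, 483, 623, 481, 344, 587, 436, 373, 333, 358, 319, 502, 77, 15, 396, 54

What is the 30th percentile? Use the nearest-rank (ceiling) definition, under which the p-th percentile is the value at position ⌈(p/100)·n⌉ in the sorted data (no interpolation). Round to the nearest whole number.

Sorted: 15, 54, 77, 233, 268, 272, 303, 319, 333, 343, 344, 358, 373, 396, 436, 480, 481, 483, 502, 563, 587, 609, 623.
n = 23.
Position = ⌈30/100 · 23⌉ = ⌈6.9⌉ = 7.
The value at rank 7 is 303.

303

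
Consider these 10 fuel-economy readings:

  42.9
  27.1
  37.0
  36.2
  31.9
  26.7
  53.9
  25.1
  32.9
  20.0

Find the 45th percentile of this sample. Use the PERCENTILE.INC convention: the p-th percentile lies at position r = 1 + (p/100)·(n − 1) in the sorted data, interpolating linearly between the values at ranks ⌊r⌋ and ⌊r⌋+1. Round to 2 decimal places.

Sorted: 20.0, 25.1, 26.7, 27.1, 31.9, 32.9, 36.2, 37.0, 42.9, 53.9.
n = 10.
r = 1 + (45/100)·(10 − 1) = 1 + 4.05 = 5.05.
Rank 5 is 31.9 and rank 6 is 32.9.
Interpolate: 31.9 + 0.05·(32.9 − 31.9) = 31.9 + 0.05·1 = 31.95.

31.95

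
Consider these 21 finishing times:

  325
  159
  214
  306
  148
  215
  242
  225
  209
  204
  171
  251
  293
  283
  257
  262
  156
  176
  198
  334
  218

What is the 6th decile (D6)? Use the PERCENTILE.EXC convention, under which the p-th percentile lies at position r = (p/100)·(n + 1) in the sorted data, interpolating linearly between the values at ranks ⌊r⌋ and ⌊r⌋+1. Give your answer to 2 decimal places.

Sorted: 148, 156, 159, 171, 176, 198, 204, 209, 214, 215, 218, 225, 242, 251, 257, 262, 283, 293, 306, 325, 334.
n = 21.
r = (60/100)·(21 + 1) = 13.2.
Rank 13 is 242 and rank 14 is 251.
Interpolate: 242 + 0.2·(251 − 242) = 242 + 0.2·9 = 243.8.

243.80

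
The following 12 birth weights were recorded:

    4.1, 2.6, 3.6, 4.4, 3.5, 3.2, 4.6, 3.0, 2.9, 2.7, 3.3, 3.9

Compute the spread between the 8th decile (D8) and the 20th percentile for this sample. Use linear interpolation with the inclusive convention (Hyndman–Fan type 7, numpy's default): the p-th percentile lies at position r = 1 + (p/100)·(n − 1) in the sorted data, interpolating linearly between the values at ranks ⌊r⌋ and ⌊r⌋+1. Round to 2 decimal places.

Sorted: 2.6, 2.7, 2.9, 3.0, 3.2, 3.3, 3.5, 3.6, 3.9, 4.1, 4.4, 4.6.
n = 12.
P20: r = 3.2; ranks 3–4 are 2.9, 3.0; interpolating gives 2.92.
P80: r = 9.8; ranks 9–10 are 3.9, 4.1; interpolating gives 4.06.
Difference: 4.06 − 2.92 = 1.14.

1.14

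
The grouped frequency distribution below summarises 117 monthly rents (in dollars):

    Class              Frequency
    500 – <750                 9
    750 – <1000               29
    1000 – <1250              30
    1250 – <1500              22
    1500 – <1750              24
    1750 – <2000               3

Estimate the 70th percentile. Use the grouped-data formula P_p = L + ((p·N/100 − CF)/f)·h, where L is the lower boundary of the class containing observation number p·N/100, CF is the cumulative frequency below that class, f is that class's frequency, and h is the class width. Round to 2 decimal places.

1407.95

N = 117; target position k = 70/100 · 117 = 81.9.
Cumulative frequencies: 9, 38, 68, 90, 114, 117.
Observation 81.9 falls in the class 1250 – <1500.
L = 1250, CF = 68, f = 22, h = 250.
P70 = 1250 + ((81.9 − 68)/22)·250 = 1250 + 157.955 = 1407.95.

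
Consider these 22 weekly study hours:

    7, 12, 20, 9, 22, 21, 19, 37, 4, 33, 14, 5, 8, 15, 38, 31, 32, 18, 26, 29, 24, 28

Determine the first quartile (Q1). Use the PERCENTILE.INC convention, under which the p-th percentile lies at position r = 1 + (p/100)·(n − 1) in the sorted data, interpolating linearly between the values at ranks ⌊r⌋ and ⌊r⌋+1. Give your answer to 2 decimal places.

Sorted: 4, 5, 7, 8, 9, 12, 14, 15, 18, 19, 20, 21, 22, 24, 26, 28, 29, 31, 32, 33, 37, 38.
n = 22.
r = 1 + (25/100)·(22 − 1) = 1 + 5.25 = 6.25.
Rank 6 is 12 and rank 7 is 14.
Interpolate: 12 + 0.25·(14 − 12) = 12 + 0.25·2 = 12.5.

12.50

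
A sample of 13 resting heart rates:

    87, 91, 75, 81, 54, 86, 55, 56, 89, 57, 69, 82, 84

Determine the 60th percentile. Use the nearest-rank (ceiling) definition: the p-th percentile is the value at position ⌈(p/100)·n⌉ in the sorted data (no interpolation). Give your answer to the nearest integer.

82

Sorted: 54, 55, 56, 57, 69, 75, 81, 82, 84, 86, 87, 89, 91.
n = 13.
Position = ⌈60/100 · 13⌉ = ⌈7.8⌉ = 8.
The value at rank 8 is 82.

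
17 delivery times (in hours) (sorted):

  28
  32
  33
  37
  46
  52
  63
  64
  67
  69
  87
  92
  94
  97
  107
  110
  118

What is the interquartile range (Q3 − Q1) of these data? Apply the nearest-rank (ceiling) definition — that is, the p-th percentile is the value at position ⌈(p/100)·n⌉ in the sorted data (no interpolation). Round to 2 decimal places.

n = 17.
P25: rank ⌈25/100·17⌉ = 5 → 46.
P75: rank ⌈75/100·17⌉ = 13 → 94.
Difference: 94 − 46 = 48.

48.00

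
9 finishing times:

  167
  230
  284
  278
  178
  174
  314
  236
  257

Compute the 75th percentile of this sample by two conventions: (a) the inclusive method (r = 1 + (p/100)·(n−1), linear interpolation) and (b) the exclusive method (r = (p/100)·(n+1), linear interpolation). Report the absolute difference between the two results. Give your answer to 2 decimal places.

3.00

Sorted: 167, 174, 178, 230, 236, 257, 278, 284, 314.
n = 9.
(a) r = 7 → value at rank 7 = 278.
(b) r = 7.5; between ranks 7 (278) and 8 (284): 281.
|278 − 281| = 3.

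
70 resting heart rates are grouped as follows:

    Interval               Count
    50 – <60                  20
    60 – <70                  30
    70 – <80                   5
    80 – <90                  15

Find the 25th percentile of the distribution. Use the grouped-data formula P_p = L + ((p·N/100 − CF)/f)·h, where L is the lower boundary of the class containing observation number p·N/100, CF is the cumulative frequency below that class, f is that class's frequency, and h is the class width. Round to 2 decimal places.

N = 70; target position k = 25/100 · 70 = 17.5.
Cumulative frequencies: 20, 50, 55, 70.
Observation 17.5 falls in the class 50 – <60.
L = 50, CF = 0, f = 20, h = 10.
P25 = 50 + ((17.5 − 0)/20)·10 = 50 + 8.75 = 58.75.

58.75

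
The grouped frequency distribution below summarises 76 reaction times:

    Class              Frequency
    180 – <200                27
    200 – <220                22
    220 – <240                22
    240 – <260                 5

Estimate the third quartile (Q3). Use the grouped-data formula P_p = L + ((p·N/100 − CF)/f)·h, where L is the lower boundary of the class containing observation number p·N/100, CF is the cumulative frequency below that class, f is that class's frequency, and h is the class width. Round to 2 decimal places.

N = 76; target position k = 75/100 · 76 = 57.
Cumulative frequencies: 27, 49, 71, 76.
Observation 57 falls in the class 220 – <240.
L = 220, CF = 49, f = 22, h = 20.
P75 = 220 + ((57 − 49)/22)·20 = 220 + 7.27273 = 227.273.

227.27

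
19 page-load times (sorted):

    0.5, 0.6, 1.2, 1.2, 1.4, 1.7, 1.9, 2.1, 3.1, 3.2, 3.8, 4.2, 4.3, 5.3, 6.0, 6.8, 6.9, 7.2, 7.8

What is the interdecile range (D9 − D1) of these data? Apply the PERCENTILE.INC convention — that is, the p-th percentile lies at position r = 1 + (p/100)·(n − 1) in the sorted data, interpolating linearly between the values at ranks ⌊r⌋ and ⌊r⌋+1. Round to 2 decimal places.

n = 19.
P10: r = 2.8; ranks 2–3 are 0.6, 1.2; interpolating gives 1.08.
P90: r = 17.2; ranks 17–18 are 6.9, 7.2; interpolating gives 6.96.
Difference: 6.96 − 1.08 = 5.88.

5.88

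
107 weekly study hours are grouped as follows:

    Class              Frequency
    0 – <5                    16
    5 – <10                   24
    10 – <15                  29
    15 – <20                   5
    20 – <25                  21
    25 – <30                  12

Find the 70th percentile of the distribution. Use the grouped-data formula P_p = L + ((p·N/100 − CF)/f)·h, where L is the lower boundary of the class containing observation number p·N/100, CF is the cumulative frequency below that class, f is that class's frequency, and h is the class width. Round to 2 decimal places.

20.21

N = 107; target position k = 70/100 · 107 = 74.9.
Cumulative frequencies: 16, 40, 69, 74, 95, 107.
Observation 74.9 falls in the class 20 – <25.
L = 20, CF = 74, f = 21, h = 5.
P70 = 20 + ((74.9 − 74)/21)·5 = 20 + 0.214286 = 20.2143.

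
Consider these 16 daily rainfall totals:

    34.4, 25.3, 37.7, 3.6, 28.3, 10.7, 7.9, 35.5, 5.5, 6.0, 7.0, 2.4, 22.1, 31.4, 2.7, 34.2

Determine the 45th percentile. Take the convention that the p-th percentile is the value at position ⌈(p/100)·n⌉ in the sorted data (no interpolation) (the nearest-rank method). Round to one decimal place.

Sorted: 2.4, 2.7, 3.6, 5.5, 6.0, 7.0, 7.9, 10.7, 22.1, 25.3, 28.3, 31.4, 34.2, 34.4, 35.5, 37.7.
n = 16.
Position = ⌈45/100 · 16⌉ = ⌈7.2⌉ = 8.
The value at rank 8 is 10.7.

10.7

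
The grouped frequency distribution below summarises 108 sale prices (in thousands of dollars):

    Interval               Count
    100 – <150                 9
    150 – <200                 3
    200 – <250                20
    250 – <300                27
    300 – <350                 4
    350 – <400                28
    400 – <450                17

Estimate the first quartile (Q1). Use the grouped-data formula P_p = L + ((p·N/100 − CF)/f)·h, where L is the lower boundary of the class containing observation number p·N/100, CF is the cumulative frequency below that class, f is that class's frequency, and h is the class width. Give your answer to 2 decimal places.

N = 108; target position k = 25/100 · 108 = 27.
Cumulative frequencies: 9, 12, 32, 59, 63, 91, 108.
Observation 27 falls in the class 200 – <250.
L = 200, CF = 12, f = 20, h = 50.
P25 = 200 + ((27 − 12)/20)·50 = 200 + 37.5 = 237.5.

237.50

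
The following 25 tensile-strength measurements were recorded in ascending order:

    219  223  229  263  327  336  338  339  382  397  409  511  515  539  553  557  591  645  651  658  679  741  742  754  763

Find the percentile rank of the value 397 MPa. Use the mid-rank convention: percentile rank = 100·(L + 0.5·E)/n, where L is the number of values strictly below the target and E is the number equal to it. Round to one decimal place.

38.0

Count below 397: L = 9; count equal: E = 1; n = 25.
Percentile rank = 100·(9 + 0.5·1)/25 = 100·9.5/25 = 38.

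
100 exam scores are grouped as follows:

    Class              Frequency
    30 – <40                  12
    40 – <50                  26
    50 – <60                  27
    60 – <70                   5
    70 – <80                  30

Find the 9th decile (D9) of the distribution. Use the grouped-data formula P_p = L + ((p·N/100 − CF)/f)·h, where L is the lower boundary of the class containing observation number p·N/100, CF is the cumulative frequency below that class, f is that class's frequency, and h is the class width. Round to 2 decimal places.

N = 100; target position k = 90/100 · 100 = 90.
Cumulative frequencies: 12, 38, 65, 70, 100.
Observation 90 falls in the class 70 – <80.
L = 70, CF = 70, f = 30, h = 10.
P90 = 70 + ((90 − 70)/30)·10 = 70 + 6.66667 = 76.6667.

76.67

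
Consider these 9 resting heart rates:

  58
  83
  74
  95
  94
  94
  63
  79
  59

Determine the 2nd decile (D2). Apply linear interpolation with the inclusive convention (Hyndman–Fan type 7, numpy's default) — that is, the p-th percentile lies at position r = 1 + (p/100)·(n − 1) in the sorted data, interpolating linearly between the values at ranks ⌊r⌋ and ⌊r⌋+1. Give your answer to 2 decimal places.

61.40

Sorted: 58, 59, 63, 74, 79, 83, 94, 94, 95.
n = 9.
r = 1 + (20/100)·(9 − 1) = 1 + 1.6 = 2.6.
Rank 2 is 59 and rank 3 is 63.
Interpolate: 59 + 0.6·(63 − 59) = 59 + 0.6·4 = 61.4.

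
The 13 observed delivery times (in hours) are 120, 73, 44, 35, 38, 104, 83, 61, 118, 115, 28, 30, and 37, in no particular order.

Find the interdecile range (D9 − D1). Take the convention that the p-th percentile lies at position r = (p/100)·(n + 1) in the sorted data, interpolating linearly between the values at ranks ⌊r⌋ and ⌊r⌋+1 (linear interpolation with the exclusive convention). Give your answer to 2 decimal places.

Sorted: 28, 30, 35, 37, 38, 44, 61, 73, 83, 104, 115, 118, 120.
n = 13.
P10: r = 1.4; ranks 1–2 are 28, 30; interpolating gives 28.8.
P90: r = 12.6; ranks 12–13 are 118, 120; interpolating gives 119.2.
Difference: 119.2 − 28.8 = 90.4.

90.40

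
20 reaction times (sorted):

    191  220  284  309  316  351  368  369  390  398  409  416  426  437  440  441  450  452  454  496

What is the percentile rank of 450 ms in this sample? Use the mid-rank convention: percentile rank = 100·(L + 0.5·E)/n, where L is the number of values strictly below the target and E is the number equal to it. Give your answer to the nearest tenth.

82.5

Count below 450: L = 16; count equal: E = 1; n = 20.
Percentile rank = 100·(16 + 0.5·1)/20 = 100·16.5/20 = 82.5.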